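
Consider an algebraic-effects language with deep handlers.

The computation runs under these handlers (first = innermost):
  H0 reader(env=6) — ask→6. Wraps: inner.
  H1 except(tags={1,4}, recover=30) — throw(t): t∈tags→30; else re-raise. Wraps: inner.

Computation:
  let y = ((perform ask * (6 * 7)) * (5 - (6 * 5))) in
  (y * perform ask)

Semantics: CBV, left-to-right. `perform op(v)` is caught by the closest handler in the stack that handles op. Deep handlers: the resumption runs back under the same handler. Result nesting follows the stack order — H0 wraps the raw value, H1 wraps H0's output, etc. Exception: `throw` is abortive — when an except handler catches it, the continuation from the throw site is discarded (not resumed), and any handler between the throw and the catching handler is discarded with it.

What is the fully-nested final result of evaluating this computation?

Answer: -37800

Working:
ask @ H0 ⇒ 6
ask @ H0 ⇒ 6
H0 returns -37800
H1 returns -37800
= -37800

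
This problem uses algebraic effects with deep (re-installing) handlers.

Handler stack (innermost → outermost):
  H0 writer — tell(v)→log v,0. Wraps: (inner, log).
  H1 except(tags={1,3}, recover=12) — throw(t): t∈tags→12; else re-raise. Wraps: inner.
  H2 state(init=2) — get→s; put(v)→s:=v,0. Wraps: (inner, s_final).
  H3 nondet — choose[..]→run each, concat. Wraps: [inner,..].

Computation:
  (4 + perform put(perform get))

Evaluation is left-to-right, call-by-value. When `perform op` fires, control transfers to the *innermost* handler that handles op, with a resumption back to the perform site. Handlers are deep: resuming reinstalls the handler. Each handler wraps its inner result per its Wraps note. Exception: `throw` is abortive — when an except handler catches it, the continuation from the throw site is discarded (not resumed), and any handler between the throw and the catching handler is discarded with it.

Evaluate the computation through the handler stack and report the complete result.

Step-by-step:
get @ H2 ⇒ 2
put(2) @ H2 ⇒ s:=2
H0 returns (4, ())
H1 returns (4, ())
H2 returns ((4, ()), 2)
H3 returns [((4, ()), 2)]
= [((4, ()), 2)]

Answer: [((4, ()), 2)]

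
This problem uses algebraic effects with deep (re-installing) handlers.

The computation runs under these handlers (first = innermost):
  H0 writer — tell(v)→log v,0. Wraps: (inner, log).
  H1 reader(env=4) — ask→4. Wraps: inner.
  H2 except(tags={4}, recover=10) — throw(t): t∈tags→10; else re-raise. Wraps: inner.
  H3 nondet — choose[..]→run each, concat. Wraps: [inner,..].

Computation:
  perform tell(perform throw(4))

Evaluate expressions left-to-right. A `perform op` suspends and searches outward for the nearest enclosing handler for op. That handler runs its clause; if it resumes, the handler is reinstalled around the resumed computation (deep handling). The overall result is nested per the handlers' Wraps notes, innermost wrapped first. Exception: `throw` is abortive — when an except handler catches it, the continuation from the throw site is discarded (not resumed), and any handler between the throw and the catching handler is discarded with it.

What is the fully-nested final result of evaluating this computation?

Answer: [10]

Evaluation trace:
throw(4) @ H2 caught ⇒ 10
H3 returns [10]
= [10]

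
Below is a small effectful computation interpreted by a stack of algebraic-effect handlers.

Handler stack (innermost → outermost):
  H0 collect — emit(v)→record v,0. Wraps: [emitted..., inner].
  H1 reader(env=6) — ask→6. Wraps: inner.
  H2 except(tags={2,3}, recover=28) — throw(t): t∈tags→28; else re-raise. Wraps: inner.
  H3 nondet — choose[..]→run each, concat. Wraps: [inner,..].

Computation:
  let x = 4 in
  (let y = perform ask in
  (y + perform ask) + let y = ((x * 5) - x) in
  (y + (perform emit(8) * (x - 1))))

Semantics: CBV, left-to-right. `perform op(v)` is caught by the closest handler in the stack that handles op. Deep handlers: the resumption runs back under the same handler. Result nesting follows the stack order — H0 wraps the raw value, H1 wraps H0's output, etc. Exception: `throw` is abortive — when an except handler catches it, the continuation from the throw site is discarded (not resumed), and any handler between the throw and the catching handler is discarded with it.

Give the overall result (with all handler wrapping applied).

Answer: [[8, 28]]

Working:
ask @ H1 ⇒ 6
ask @ H1 ⇒ 6
emit(8) @ H0 ⇒ out+=8
H0 returns [8, 28]
H1 returns [8, 28]
H2 returns [8, 28]
H3 returns [[8, 28]]
= [[8, 28]]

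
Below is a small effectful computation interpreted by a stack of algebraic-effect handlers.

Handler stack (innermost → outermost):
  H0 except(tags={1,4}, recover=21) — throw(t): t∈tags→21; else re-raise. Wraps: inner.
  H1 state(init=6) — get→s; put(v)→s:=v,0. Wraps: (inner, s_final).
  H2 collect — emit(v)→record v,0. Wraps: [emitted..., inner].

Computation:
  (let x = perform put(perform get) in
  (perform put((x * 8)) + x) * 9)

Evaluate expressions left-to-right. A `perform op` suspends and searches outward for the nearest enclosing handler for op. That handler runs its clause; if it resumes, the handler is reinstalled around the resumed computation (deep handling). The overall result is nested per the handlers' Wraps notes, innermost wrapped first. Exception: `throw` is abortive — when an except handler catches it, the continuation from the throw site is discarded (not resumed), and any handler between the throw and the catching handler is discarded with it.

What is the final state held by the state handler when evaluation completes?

Answer: 0

Evaluation trace:
get @ H1 ⇒ 6
put(6) @ H1 ⇒ s:=6
put(0) @ H1 ⇒ s:=0
H0 returns 0
H1 returns (0, 0)
H2 returns [(0, 0)]
= [(0, 0)]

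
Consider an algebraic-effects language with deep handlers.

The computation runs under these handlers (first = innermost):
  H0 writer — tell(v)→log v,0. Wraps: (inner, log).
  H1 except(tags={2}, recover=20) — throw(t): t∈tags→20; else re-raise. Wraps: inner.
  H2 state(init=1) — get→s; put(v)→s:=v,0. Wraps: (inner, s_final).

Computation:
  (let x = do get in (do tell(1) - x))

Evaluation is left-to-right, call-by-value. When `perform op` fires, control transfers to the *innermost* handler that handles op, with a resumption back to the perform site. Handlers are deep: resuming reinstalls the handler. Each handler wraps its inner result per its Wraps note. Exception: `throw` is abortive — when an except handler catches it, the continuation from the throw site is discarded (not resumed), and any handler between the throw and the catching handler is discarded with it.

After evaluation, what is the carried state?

Answer: 1

Working:
get @ H2 ⇒ 1
tell(1) @ H0 ⇒ log+=1
H0 returns (-1, (1))
H1 returns (-1, (1))
H2 returns ((-1, (1)), 1)
= ((-1, (1)), 1)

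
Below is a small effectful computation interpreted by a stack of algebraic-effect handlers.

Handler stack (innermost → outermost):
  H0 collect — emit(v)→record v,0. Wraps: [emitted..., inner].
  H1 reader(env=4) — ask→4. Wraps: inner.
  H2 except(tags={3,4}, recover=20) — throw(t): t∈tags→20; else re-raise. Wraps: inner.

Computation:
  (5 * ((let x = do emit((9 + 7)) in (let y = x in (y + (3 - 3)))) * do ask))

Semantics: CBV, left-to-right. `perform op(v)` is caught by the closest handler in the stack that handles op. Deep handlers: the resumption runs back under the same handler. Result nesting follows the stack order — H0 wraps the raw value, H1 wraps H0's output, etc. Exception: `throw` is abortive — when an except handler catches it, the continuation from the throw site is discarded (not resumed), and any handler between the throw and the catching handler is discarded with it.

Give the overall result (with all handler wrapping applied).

Answer: [16, 0]

Working:
emit(16) @ H0 ⇒ out+=16
ask @ H1 ⇒ 4
H0 returns [16, 0]
H1 returns [16, 0]
H2 returns [16, 0]
= [16, 0]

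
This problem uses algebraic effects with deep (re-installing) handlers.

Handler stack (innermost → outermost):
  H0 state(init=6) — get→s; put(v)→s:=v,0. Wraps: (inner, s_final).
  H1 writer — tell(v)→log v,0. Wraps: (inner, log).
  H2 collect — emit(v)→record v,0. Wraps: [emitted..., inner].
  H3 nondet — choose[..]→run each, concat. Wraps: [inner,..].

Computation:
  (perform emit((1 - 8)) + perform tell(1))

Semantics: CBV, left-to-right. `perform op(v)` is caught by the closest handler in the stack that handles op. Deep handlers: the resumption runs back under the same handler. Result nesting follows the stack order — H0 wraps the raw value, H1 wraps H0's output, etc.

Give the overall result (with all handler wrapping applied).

Answer: [[-7, ((0, 6), (1))]]

Evaluation trace:
emit(-7) @ H2 ⇒ out+=-7
tell(1) @ H1 ⇒ log+=1
H0 returns (0, 6)
H1 returns ((0, 6), (1))
H2 returns [-7, ((0, 6), (1))]
H3 returns [[-7, ((0, 6), (1))]]
= [[-7, ((0, 6), (1))]]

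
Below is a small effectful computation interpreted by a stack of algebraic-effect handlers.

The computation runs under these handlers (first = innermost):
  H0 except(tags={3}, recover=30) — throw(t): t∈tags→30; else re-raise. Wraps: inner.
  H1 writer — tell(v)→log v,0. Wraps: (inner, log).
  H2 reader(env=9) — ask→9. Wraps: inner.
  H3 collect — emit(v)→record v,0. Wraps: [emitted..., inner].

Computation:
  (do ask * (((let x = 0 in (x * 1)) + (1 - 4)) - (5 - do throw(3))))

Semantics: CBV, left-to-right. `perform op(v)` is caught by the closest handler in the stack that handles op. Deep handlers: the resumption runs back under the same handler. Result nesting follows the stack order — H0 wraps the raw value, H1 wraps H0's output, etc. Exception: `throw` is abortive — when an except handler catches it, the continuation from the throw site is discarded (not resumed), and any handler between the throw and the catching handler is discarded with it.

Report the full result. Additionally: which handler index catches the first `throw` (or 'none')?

Evaluation trace:
ask @ H2 ⇒ 9
throw(3) @ H0 caught ⇒ 30
H1 returns (30, ())
H2 returns (30, ())
H3 returns [(30, ())]
= [(30, ())]

Answer: [(30, ())] ; first throw caught by: H0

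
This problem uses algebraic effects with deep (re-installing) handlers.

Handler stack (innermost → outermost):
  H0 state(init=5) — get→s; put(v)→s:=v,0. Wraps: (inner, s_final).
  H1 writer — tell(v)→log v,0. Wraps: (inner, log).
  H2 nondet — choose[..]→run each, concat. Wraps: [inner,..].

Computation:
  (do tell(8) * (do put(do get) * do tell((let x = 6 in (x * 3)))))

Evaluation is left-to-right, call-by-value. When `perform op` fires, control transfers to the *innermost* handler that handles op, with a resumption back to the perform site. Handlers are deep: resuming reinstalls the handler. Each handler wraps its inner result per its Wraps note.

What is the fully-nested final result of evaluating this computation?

Answer: [((0, 5), (8, 18))]

Step-by-step:
tell(8) @ H1 ⇒ log+=8
get @ H0 ⇒ 5
put(5) @ H0 ⇒ s:=5
tell(18) @ H1 ⇒ log+=18
H0 returns (0, 5)
H1 returns ((0, 5), (8, 18))
H2 returns [((0, 5), (8, 18))]
= [((0, 5), (8, 18))]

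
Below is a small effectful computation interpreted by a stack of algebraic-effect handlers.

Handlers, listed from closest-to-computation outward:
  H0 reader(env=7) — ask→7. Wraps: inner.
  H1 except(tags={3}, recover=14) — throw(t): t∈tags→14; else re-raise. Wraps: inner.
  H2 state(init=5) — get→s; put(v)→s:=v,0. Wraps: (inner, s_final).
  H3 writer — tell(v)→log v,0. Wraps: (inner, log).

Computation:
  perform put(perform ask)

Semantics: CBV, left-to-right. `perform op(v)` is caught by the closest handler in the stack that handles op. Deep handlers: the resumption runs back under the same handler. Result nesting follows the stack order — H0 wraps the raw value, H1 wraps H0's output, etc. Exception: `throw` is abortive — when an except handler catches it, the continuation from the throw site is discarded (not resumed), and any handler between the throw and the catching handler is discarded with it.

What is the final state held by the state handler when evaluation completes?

Answer: 7

Working:
ask @ H0 ⇒ 7
put(7) @ H2 ⇒ s:=7
H0 returns 0
H1 returns 0
H2 returns (0, 7)
H3 returns ((0, 7), ())
= ((0, 7), ())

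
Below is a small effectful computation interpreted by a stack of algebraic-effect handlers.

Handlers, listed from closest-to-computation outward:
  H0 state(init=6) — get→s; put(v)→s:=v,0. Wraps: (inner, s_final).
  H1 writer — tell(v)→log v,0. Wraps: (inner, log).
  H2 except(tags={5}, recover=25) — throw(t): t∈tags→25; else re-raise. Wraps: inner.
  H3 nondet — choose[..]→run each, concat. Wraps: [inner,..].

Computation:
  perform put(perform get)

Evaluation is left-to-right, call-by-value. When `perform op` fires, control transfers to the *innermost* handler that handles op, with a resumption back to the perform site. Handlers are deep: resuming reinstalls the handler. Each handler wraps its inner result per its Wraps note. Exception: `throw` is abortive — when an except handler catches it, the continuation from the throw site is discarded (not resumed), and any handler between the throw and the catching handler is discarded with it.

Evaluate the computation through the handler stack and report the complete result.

Answer: [((0, 6), ())]

Evaluation trace:
get @ H0 ⇒ 6
put(6) @ H0 ⇒ s:=6
H0 returns (0, 6)
H1 returns ((0, 6), ())
H2 returns ((0, 6), ())
H3 returns [((0, 6), ())]
= [((0, 6), ())]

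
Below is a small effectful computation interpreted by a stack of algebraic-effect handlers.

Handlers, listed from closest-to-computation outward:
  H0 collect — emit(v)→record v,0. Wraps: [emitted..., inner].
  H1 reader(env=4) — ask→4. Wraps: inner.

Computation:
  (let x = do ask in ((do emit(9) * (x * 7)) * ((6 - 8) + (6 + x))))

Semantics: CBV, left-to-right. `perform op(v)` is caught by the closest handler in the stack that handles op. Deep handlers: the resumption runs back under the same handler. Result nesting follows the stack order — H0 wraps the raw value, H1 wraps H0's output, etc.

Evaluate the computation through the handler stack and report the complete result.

Evaluation trace:
ask @ H1 ⇒ 4
emit(9) @ H0 ⇒ out+=9
H0 returns [9, 0]
H1 returns [9, 0]
= [9, 0]

Answer: [9, 0]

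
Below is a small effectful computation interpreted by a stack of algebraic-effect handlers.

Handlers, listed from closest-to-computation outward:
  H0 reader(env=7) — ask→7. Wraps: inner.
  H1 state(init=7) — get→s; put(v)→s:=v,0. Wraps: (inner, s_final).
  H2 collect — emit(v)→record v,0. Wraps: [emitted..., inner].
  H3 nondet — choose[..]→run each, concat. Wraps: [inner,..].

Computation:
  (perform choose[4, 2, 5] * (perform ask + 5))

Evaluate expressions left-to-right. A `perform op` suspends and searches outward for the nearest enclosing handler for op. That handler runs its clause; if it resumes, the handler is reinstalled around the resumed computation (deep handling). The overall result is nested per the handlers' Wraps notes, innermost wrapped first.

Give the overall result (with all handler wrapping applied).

Answer: [[(48, 7)], [(24, 7)], [(60, 7)]]

Step-by-step:
choose[4, 2, 5] @ H3
  branch[0] choose=4:
    ask @ H0 ⇒ 7
    H0 returns 48
    H1 returns (48, 7)
    H2 returns [(48, 7)]
    H3 returns [[(48, 7)]]
  branch[1] choose=2:
    ask @ H0 ⇒ 7
    H0 returns 24
    H1 returns (24, 7)
    H2 returns [(24, 7)]
    H3 returns [[(24, 7)]]
  branch[2] choose=5:
    ask @ H0 ⇒ 7
    H0 returns 60
    H1 returns (60, 7)
    H2 returns [(60, 7)]
    H3 returns [[(60, 7)]]
= [[(48, 7)], [(24, 7)], [(60, 7)]]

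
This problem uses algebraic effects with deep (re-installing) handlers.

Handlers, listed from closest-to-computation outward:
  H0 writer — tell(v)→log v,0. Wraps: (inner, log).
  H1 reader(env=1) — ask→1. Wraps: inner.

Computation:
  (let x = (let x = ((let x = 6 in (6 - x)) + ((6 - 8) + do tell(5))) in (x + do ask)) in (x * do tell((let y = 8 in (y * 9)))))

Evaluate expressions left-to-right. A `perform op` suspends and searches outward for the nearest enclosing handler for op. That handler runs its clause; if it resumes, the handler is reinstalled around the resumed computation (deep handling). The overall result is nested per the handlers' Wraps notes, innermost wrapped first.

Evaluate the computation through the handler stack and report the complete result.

Working:
tell(5) @ H0 ⇒ log+=5
ask @ H1 ⇒ 1
tell(72) @ H0 ⇒ log+=72
H0 returns (0, (5, 72))
H1 returns (0, (5, 72))
= (0, (5, 72))

Answer: (0, (5, 72))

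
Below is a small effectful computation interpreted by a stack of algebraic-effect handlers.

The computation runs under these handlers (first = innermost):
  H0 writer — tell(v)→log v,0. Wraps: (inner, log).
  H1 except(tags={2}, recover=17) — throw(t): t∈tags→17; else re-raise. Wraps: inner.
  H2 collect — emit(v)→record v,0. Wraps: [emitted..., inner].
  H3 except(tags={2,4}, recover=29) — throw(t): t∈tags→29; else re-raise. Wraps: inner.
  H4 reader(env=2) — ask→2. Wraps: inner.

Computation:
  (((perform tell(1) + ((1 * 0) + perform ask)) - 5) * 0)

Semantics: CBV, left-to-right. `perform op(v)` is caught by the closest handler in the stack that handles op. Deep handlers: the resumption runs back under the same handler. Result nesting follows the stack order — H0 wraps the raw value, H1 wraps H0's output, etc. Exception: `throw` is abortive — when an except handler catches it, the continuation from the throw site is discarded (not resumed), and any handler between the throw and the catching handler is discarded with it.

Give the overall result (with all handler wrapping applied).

Step-by-step:
tell(1) @ H0 ⇒ log+=1
ask @ H4 ⇒ 2
H0 returns (0, (1))
H1 returns (0, (1))
H2 returns [(0, (1))]
H3 returns [(0, (1))]
H4 returns [(0, (1))]
= [(0, (1))]

Answer: [(0, (1))]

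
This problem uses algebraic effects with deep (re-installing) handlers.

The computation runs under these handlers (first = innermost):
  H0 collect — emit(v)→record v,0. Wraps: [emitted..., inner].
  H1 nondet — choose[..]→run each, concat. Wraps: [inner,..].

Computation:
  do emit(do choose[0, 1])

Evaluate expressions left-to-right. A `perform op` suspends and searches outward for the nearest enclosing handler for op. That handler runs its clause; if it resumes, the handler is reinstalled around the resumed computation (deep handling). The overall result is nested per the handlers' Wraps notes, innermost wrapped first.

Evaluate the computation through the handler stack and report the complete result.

Evaluation trace:
choose[0, 1] @ H1
  branch[0] choose=0:
    emit(0) @ H0 ⇒ out+=0
    H0 returns [0, 0]
    H1 returns [[0, 0]]
  branch[1] choose=1:
    emit(1) @ H0 ⇒ out+=1
    H0 returns [1, 0]
    H1 returns [[1, 0]]
= [[0, 0], [1, 0]]

Answer: [[0, 0], [1, 0]]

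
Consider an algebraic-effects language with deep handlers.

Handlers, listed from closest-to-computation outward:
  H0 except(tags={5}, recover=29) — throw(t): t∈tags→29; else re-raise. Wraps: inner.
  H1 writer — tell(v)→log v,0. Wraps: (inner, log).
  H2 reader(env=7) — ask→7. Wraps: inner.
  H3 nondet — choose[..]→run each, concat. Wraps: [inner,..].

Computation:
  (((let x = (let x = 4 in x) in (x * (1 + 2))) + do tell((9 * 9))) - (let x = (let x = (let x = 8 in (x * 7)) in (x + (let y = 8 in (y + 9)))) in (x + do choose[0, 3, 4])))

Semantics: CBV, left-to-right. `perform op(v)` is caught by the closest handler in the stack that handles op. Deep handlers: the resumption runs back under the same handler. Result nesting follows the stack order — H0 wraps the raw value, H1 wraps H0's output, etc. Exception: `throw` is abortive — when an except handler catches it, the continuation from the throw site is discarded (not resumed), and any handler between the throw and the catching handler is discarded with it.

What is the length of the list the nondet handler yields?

Answer: 3

Working:
tell(81) @ H1 ⇒ log+=81
choose[0, 3, 4] @ H3
  branch[0] choose=0:
    H0 returns -61
    H1 returns (-61, (81))
    H2 returns (-61, (81))
    H3 returns [(-61, (81))]
  branch[1] choose=3:
    H0 returns -64
    H1 returns (-64, (81))
    H2 returns (-64, (81))
    H3 returns [(-64, (81))]
  branch[2] choose=4:
    H0 returns -65
    H1 returns (-65, (81))
    H2 returns (-65, (81))
    H3 returns [(-65, (81))]
= [(-61, (81)), (-64, (81)), (-65, (81))]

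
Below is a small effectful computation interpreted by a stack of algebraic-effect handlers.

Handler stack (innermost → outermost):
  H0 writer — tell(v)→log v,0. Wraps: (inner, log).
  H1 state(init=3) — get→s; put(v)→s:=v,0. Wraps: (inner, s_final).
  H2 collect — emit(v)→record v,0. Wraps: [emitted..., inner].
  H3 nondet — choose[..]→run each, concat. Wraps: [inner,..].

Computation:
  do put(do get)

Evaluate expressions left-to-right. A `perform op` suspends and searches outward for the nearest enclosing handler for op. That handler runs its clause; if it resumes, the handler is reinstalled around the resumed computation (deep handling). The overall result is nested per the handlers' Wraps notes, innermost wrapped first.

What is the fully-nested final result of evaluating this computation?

Working:
get @ H1 ⇒ 3
put(3) @ H1 ⇒ s:=3
H0 returns (0, ())
H1 returns ((0, ()), 3)
H2 returns [((0, ()), 3)]
H3 returns [[((0, ()), 3)]]
= [[((0, ()), 3)]]

Answer: [[((0, ()), 3)]]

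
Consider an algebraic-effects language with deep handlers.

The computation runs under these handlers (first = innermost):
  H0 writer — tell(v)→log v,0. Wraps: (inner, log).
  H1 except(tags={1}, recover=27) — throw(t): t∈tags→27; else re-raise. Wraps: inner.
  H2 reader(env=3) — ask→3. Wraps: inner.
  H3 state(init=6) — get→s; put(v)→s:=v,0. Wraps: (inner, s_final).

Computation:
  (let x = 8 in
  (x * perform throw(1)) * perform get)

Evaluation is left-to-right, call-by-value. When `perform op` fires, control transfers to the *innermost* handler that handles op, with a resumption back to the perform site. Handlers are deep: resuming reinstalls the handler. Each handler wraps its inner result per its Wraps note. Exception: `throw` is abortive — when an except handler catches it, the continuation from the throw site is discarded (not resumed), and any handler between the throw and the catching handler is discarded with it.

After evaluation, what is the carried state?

Step-by-step:
throw(1) @ H1 caught ⇒ 27
H2 returns 27
H3 returns (27, 6)
= (27, 6)

Answer: 6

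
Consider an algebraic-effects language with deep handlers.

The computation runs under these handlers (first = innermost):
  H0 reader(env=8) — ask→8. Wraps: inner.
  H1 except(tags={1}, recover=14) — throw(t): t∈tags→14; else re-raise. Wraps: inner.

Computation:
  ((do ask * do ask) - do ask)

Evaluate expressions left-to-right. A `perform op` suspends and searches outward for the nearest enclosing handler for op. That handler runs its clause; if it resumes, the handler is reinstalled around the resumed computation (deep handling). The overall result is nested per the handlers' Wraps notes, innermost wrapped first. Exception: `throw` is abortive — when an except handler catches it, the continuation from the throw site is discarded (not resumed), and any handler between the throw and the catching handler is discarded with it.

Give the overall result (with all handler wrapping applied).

Evaluation trace:
ask @ H0 ⇒ 8
ask @ H0 ⇒ 8
ask @ H0 ⇒ 8
H0 returns 56
H1 returns 56
= 56

Answer: 56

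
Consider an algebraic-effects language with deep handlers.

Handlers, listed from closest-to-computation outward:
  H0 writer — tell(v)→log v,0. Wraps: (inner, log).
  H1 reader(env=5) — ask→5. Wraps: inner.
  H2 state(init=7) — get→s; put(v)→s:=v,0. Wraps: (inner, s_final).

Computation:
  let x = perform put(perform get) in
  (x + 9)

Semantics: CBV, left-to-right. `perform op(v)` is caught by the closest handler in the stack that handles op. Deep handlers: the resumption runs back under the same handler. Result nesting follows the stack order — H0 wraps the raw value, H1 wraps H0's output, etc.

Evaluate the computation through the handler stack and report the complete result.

Step-by-step:
get @ H2 ⇒ 7
put(7) @ H2 ⇒ s:=7
H0 returns (9, ())
H1 returns (9, ())
H2 returns ((9, ()), 7)
= ((9, ()), 7)

Answer: ((9, ()), 7)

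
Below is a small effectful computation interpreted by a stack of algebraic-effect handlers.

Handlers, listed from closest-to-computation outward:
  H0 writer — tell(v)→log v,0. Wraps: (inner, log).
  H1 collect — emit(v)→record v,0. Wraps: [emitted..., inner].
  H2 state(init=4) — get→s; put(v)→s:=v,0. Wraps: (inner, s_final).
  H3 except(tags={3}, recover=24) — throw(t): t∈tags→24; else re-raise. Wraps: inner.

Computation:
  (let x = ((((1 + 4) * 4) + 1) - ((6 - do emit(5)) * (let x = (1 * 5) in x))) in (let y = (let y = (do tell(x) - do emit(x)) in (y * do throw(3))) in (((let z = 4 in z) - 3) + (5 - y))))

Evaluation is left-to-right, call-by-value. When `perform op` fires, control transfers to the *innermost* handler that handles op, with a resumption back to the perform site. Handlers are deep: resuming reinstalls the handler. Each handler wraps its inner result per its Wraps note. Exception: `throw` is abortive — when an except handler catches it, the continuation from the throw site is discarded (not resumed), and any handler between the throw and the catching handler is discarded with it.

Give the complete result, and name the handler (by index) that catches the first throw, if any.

Evaluation trace:
emit(5) @ H1 ⇒ out+=5
tell(-9) @ H0 ⇒ log+=-9
emit(-9) @ H1 ⇒ out+=-9
throw(3) @ H3 caught ⇒ 24
= 24

Answer: 24 ; first throw caught by: H3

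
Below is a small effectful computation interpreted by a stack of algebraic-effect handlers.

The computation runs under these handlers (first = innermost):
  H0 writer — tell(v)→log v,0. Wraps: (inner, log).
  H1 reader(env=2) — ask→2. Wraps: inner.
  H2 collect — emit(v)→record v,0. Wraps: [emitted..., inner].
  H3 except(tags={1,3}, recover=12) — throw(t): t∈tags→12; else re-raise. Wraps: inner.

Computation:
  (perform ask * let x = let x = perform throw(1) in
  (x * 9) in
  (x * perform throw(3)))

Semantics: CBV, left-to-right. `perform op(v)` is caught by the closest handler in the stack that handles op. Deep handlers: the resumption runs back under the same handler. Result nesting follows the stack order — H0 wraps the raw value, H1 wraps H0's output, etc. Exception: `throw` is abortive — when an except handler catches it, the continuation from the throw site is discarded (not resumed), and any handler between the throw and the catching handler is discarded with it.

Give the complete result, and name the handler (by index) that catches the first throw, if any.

Answer: 12 ; first throw caught by: H3

Step-by-step:
ask @ H1 ⇒ 2
throw(1) @ H3 caught ⇒ 12
= 12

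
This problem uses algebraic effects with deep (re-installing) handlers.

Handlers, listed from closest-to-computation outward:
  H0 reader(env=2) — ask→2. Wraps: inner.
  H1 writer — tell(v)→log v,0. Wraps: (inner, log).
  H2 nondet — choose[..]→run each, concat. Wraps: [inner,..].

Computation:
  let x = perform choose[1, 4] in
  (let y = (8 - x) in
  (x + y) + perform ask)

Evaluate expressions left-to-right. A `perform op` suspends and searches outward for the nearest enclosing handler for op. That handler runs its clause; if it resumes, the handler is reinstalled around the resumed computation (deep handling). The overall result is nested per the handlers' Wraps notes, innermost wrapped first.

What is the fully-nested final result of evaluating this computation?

Step-by-step:
choose[1, 4] @ H2
  branch[0] choose=1:
    ask @ H0 ⇒ 2
    H0 returns 10
    H1 returns (10, ())
    H2 returns [(10, ())]
  branch[1] choose=4:
    ask @ H0 ⇒ 2
    H0 returns 10
    H1 returns (10, ())
    H2 returns [(10, ())]
= [(10, ()), (10, ())]

Answer: [(10, ()), (10, ())]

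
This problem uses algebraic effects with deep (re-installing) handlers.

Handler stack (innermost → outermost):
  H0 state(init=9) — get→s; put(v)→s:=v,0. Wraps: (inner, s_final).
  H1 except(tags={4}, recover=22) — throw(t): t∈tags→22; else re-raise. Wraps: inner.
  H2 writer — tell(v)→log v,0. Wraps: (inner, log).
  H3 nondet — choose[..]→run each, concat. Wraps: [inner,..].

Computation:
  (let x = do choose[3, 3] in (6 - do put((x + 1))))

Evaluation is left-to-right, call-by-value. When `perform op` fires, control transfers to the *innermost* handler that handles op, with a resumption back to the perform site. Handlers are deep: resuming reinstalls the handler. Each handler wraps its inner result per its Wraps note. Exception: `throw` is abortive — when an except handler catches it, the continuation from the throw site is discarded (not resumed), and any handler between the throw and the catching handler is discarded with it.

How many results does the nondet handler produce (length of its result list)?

Answer: 2

Evaluation trace:
choose[3, 3] @ H3
  branch[0] choose=3:
    put(4) @ H0 ⇒ s:=4
    H0 returns (6, 4)
    H1 returns (6, 4)
    H2 returns ((6, 4), ())
    H3 returns [((6, 4), ())]
  branch[1] choose=3:
    put(4) @ H0 ⇒ s:=4
    H0 returns (6, 4)
    H1 returns (6, 4)
    H2 returns ((6, 4), ())
    H3 returns [((6, 4), ())]
= [((6, 4), ()), ((6, 4), ())]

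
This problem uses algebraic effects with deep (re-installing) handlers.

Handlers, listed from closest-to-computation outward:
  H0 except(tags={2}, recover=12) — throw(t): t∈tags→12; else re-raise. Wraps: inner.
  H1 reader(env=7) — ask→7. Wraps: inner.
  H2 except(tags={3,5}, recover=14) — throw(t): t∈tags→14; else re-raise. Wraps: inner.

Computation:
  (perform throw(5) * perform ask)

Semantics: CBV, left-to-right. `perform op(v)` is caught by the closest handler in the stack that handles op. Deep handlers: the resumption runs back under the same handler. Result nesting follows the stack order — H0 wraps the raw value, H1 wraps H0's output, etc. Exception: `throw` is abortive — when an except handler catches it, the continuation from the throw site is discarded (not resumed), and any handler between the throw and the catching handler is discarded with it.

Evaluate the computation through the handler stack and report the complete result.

Answer: 14

Evaluation trace:
throw(5) @ H0 re-raised
throw(5) @ H2 caught ⇒ 14
= 14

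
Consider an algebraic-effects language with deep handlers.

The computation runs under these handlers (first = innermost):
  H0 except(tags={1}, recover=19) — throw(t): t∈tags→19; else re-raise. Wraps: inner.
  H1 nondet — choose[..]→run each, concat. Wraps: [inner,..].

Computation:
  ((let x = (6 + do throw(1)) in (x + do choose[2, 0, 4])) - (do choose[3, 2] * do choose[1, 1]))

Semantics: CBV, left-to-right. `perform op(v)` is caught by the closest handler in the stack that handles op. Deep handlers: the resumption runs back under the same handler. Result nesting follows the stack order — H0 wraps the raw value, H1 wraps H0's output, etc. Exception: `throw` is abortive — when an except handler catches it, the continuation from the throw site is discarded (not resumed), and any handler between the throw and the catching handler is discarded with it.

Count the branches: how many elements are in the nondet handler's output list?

Evaluation trace:
throw(1) @ H0 caught ⇒ 19
H1 returns [19]
= [19]

Answer: 1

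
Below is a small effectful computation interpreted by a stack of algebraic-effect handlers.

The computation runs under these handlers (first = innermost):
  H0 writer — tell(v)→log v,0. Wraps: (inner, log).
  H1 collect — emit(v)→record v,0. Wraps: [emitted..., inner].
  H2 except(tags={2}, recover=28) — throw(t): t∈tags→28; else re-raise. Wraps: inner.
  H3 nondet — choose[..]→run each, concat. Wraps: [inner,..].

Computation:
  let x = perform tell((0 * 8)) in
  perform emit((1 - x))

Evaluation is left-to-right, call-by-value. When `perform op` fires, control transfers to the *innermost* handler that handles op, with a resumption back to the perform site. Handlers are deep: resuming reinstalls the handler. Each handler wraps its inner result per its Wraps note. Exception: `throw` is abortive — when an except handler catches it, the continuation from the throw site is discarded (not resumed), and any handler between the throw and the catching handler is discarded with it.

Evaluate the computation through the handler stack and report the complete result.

Working:
tell(0) @ H0 ⇒ log+=0
emit(1) @ H1 ⇒ out+=1
H0 returns (0, (0))
H1 returns [1, (0, (0))]
H2 returns [1, (0, (0))]
H3 returns [[1, (0, (0))]]
= [[1, (0, (0))]]

Answer: [[1, (0, (0))]]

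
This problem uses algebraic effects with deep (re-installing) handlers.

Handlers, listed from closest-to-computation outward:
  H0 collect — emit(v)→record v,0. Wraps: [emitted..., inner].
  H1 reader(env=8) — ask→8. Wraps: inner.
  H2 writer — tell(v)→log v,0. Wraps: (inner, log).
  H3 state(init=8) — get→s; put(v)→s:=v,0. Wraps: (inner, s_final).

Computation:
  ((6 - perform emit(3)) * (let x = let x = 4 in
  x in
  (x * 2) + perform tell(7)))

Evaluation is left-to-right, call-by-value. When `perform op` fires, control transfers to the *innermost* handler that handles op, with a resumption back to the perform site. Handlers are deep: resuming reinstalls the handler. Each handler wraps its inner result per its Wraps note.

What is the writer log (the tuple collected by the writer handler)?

Answer: (7)

Step-by-step:
emit(3) @ H0 ⇒ out+=3
tell(7) @ H2 ⇒ log+=7
H0 returns [3, 48]
H1 returns [3, 48]
H2 returns ([3, 48], (7))
H3 returns (([3, 48], (7)), 8)
= (([3, 48], (7)), 8)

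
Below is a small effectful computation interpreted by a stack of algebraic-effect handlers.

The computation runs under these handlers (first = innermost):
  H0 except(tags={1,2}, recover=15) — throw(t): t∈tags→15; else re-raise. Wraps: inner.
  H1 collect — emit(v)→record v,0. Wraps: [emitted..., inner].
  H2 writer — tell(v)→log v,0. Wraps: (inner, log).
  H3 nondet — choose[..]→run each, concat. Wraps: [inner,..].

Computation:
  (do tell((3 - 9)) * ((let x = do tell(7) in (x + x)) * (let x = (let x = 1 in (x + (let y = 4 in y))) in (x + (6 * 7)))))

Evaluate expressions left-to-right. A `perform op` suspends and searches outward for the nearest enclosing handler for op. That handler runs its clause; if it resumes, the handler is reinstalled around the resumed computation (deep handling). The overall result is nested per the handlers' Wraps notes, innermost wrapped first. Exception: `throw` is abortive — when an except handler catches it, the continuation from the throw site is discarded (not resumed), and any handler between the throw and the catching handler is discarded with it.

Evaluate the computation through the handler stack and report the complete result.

Answer: [([0], (-6, 7))]

Step-by-step:
tell(-6) @ H2 ⇒ log+=-6
tell(7) @ H2 ⇒ log+=7
H0 returns 0
H1 returns [0]
H2 returns ([0], (-6, 7))
H3 returns [([0], (-6, 7))]
= [([0], (-6, 7))]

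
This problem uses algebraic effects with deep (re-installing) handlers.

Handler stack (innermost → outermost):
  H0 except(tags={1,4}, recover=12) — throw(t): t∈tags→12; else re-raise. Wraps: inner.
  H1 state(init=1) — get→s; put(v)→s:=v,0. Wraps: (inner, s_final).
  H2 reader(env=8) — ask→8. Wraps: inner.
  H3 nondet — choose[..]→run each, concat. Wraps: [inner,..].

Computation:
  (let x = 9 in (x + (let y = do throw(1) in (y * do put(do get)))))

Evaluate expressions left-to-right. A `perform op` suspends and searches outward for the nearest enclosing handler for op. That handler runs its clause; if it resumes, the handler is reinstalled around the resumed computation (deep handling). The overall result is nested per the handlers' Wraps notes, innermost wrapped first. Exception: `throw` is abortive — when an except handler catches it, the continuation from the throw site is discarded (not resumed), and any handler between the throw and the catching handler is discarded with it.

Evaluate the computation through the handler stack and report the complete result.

Answer: [(12, 1)]

Working:
throw(1) @ H0 caught ⇒ 12
H1 returns (12, 1)
H2 returns (12, 1)
H3 returns [(12, 1)]
= [(12, 1)]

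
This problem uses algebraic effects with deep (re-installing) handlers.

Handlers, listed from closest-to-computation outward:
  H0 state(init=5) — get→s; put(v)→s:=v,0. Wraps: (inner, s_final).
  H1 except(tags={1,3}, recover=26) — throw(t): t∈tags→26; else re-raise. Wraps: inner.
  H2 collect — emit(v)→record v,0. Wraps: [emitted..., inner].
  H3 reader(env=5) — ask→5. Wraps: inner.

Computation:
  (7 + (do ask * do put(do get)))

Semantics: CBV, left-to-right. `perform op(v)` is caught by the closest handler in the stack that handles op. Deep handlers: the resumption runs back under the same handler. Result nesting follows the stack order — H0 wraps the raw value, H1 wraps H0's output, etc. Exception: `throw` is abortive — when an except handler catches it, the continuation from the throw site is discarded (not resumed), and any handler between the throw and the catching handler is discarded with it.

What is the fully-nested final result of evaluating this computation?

Evaluation trace:
ask @ H3 ⇒ 5
get @ H0 ⇒ 5
put(5) @ H0 ⇒ s:=5
H0 returns (7, 5)
H1 returns (7, 5)
H2 returns [(7, 5)]
H3 returns [(7, 5)]
= [(7, 5)]

Answer: [(7, 5)]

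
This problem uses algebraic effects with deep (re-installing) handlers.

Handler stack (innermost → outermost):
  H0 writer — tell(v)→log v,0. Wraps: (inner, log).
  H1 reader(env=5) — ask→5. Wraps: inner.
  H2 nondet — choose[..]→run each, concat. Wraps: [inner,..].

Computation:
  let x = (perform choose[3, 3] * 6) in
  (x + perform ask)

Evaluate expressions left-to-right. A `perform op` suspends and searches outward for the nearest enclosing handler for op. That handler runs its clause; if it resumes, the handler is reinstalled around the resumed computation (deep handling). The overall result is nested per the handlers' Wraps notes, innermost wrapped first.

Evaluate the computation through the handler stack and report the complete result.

Step-by-step:
choose[3, 3] @ H2
  branch[0] choose=3:
    ask @ H1 ⇒ 5
    H0 returns (23, ())
    H1 returns (23, ())
    H2 returns [(23, ())]
  branch[1] choose=3:
    ask @ H1 ⇒ 5
    H0 returns (23, ())
    H1 returns (23, ())
    H2 returns [(23, ())]
= [(23, ()), (23, ())]

Answer: [(23, ()), (23, ())]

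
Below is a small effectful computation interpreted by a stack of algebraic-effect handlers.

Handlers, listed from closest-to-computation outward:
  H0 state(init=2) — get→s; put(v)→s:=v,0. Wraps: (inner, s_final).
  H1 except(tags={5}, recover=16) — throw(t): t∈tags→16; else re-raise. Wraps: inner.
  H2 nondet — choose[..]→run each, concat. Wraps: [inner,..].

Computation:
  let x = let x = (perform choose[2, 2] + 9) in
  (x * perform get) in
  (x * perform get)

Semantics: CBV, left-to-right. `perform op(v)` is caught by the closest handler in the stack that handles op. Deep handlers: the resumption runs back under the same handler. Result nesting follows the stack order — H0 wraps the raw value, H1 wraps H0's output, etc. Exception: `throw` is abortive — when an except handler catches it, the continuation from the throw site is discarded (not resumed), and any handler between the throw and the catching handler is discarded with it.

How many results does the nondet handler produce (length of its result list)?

Working:
choose[2, 2] @ H2
  branch[0] choose=2:
    get @ H0 ⇒ 2
    get @ H0 ⇒ 2
    H0 returns (44, 2)
    H1 returns (44, 2)
    H2 returns [(44, 2)]
  branch[1] choose=2:
    get @ H0 ⇒ 2
    get @ H0 ⇒ 2
    H0 returns (44, 2)
    H1 returns (44, 2)
    H2 returns [(44, 2)]
= [(44, 2), (44, 2)]

Answer: 2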